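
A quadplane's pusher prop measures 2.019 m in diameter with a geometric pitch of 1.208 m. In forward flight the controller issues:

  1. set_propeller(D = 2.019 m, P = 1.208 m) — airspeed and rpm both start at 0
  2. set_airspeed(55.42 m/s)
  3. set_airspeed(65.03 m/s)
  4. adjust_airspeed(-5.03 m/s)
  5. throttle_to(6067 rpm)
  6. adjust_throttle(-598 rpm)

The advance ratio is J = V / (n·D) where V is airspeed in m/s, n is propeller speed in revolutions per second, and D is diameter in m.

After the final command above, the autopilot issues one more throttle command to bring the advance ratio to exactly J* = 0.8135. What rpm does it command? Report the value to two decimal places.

set_propeller: D = 2.019 m, P = 1.208 m (p = P/D = 0.598316); state ← (V=0, rpm=0)
set_airspeed(55.42): V ← 55.42 m/s
set_airspeed(65.03): V ← 65.03 m/s
adjust_airspeed(-5.03): V ← 65.03 -5.03 = 60 m/s
throttle_to(6067): rpm ← 6067
adjust_throttle(-598): rpm ← 6067 -598 = 5469
final state: V = 60 m/s, rpm = 5469 → n = rpm/60 = 91.150000 rev/s
target J* = 0.8135; solve J* = V/(n·D) for n: n = V/(J*·D) = 60/(0.8135 × 2.019) = 36.530648 rev/s
rpm = 60·n = 2191.838871

rpm = 2191.84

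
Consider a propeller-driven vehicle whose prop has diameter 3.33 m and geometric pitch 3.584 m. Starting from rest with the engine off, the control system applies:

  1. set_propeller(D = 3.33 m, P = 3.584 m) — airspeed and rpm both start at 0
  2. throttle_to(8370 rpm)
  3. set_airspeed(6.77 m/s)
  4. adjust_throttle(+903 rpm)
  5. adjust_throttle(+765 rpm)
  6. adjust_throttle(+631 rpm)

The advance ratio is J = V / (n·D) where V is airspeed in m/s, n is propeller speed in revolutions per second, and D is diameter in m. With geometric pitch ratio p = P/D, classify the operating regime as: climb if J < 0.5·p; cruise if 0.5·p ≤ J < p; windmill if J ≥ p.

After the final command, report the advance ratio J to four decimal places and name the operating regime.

set_propeller: D = 3.33 m, P = 3.584 m (p = P/D = 1.076276); state ← (V=0, rpm=0)
throttle_to(8370): rpm ← 8370
set_airspeed(6.77): V ← 6.77 m/s
adjust_throttle(+903): rpm ← 8370 +903 = 9273
adjust_throttle(+765): rpm ← 9273 +765 = 10038
adjust_throttle(+631): rpm ← 10038 +631 = 10669
final state: V = 6.77 m/s, rpm = 10669 → n = rpm/60 = 177.816667 rev/s
J = V / (n·D) = 6.77 / (177.816667 × 3.33) = 0.011433
regime bands: climb J<0.5381 | cruise [0.5381, 1.0763) | windmill J≥1.0763
J = 0.0114 → climb

J = 0.0114, regime = climb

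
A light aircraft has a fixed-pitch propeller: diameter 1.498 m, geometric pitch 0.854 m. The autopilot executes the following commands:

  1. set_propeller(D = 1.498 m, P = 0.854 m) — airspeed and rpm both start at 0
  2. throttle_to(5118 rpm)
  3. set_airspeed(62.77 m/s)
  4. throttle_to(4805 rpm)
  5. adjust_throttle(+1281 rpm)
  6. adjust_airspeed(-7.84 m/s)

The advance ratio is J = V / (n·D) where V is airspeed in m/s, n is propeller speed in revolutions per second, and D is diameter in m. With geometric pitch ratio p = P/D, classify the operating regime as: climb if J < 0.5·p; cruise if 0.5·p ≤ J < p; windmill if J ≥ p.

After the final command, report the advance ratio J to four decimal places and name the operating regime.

J = 0.3615, regime = cruise

set_propeller: D = 1.498 m, P = 0.854 m (p = P/D = 0.570093); state ← (V=0, rpm=0)
throttle_to(5118): rpm ← 5118
set_airspeed(62.77): V ← 62.77 m/s
throttle_to(4805): rpm ← 4805
adjust_throttle(+1281): rpm ← 4805 +1281 = 6086
adjust_airspeed(-7.84): V ← 62.77 -7.84 = 54.93 m/s
final state: V = 54.93 m/s, rpm = 6086 → n = rpm/60 = 101.433333 rev/s
J = V / (n·D) = 54.93 / (101.433333 × 1.498) = 0.361507
regime bands: climb J<0.2850 | cruise [0.2850, 0.5701) | windmill J≥0.5701
J = 0.3615 → cruise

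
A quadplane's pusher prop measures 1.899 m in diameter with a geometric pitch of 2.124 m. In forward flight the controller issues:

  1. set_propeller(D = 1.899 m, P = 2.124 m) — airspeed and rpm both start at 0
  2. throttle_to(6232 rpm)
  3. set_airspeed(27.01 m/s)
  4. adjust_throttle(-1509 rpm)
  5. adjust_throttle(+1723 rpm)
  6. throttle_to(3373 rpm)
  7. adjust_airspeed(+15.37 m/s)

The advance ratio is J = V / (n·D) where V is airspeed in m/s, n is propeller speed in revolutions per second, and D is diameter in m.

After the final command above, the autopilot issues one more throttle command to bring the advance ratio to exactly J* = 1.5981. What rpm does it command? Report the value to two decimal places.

set_propeller: D = 1.899 m, P = 2.124 m (p = P/D = 1.118483); state ← (V=0, rpm=0)
throttle_to(6232): rpm ← 6232
set_airspeed(27.01): V ← 27.01 m/s
adjust_throttle(-1509): rpm ← 6232 -1509 = 4723
adjust_throttle(+1723): rpm ← 4723 +1723 = 6446
throttle_to(3373): rpm ← 3373
adjust_airspeed(+15.37): V ← 27.01 +15.37 = 42.38 m/s
final state: V = 42.38 m/s, rpm = 3373 → n = rpm/60 = 56.216667 rev/s
target J* = 1.5981; solve J* = V/(n·D) for n: n = V/(J*·D) = 42.38/(1.5981 × 1.899) = 13.964714 rev/s
rpm = 60·n = 837.882822

rpm = 837.88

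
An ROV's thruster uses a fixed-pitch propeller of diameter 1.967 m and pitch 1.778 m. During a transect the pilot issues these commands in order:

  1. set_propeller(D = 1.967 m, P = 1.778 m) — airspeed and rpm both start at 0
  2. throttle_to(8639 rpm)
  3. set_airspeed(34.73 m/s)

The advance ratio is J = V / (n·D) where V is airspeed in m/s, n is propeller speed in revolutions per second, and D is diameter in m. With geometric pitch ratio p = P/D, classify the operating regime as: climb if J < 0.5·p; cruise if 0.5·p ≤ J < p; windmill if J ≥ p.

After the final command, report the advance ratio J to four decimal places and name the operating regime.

set_propeller: D = 1.967 m, P = 1.778 m (p = P/D = 0.903915); state ← (V=0, rpm=0)
throttle_to(8639): rpm ← 8639
set_airspeed(34.73): V ← 34.73 m/s
final state: V = 34.73 m/s, rpm = 8639 → n = rpm/60 = 143.983333 rev/s
J = V / (n·D) = 34.73 / (143.983333 × 1.967) = 0.122628
regime bands: climb J<0.4520 | cruise [0.4520, 0.9039) | windmill J≥0.9039
J = 0.1226 → climb

J = 0.1226, regime = climb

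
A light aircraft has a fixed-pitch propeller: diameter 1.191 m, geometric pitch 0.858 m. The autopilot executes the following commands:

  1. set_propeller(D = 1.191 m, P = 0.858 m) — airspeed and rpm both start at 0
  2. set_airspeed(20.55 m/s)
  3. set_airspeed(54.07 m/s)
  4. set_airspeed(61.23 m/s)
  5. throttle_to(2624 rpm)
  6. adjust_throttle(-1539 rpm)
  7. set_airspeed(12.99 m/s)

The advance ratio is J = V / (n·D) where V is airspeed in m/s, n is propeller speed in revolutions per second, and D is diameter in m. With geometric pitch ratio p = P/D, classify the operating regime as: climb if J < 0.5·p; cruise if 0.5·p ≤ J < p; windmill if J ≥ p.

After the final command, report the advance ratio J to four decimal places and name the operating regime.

set_propeller: D = 1.191 m, P = 0.858 m (p = P/D = 0.720403); state ← (V=0, rpm=0)
set_airspeed(20.55): V ← 20.55 m/s
set_airspeed(54.07): V ← 54.07 m/s
set_airspeed(61.23): V ← 61.23 m/s
throttle_to(2624): rpm ← 2624
adjust_throttle(-1539): rpm ← 2624 -1539 = 1085
set_airspeed(12.99): V ← 12.99 m/s
final state: V = 12.99 m/s, rpm = 1085 → n = rpm/60 = 18.083333 rev/s
J = V / (n·D) = 12.99 / (18.083333 × 1.191) = 0.603141
regime bands: climb J<0.3602 | cruise [0.3602, 0.7204) | windmill J≥0.7204
J = 0.6031 → cruise

J = 0.6031, regime = cruise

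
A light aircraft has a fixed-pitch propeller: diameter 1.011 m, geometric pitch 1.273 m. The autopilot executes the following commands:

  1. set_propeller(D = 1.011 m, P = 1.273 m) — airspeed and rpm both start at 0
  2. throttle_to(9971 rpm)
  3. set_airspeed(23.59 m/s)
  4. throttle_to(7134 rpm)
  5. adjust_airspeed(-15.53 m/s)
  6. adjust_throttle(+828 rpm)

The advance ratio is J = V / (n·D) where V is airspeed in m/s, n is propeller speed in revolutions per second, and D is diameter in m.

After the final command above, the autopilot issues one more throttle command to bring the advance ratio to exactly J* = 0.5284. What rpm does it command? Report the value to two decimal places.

set_propeller: D = 1.011 m, P = 1.273 m (p = P/D = 1.259149); state ← (V=0, rpm=0)
throttle_to(9971): rpm ← 9971
set_airspeed(23.59): V ← 23.59 m/s
throttle_to(7134): rpm ← 7134
adjust_airspeed(-15.53): V ← 23.59 -15.53 = 8.06 m/s
adjust_throttle(+828): rpm ← 7134 +828 = 7962
final state: V = 8.06 m/s, rpm = 7962 → n = rpm/60 = 132.700000 rev/s
target J* = 0.5284; solve J* = V/(n·D) for n: n = V/(J*·D) = 8.06/(0.5284 × 1.011) = 15.087632 rev/s
rpm = 60·n = 905.257909

rpm = 905.26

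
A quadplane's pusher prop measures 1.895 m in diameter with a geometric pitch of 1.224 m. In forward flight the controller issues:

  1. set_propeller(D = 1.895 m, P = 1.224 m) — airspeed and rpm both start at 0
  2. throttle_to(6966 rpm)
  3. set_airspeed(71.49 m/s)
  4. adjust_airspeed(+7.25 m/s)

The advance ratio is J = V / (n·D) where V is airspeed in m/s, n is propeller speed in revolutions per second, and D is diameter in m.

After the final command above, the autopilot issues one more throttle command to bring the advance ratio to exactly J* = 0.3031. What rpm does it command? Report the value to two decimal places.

set_propeller: D = 1.895 m, P = 1.224 m (p = P/D = 0.645910); state ← (V=0, rpm=0)
throttle_to(6966): rpm ← 6966
set_airspeed(71.49): V ← 71.49 m/s
adjust_airspeed(+7.25): V ← 71.49 +7.25 = 78.74 m/s
final state: V = 78.74 m/s, rpm = 6966 → n = rpm/60 = 116.100000 rev/s
target J* = 0.3031; solve J* = V/(n·D) for n: n = V/(J*·D) = 78.74/(0.3031 × 1.895) = 137.088259 rev/s
rpm = 60·n = 8225.295517

rpm = 8225.30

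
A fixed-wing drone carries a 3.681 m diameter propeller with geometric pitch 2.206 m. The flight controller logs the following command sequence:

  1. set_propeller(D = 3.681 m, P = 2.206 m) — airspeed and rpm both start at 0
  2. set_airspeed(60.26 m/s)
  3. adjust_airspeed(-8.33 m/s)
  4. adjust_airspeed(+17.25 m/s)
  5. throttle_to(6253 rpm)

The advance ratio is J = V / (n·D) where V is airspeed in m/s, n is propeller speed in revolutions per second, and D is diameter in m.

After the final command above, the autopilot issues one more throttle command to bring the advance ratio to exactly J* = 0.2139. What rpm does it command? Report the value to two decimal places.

rpm = 5271.75

set_propeller: D = 3.681 m, P = 2.206 m (p = P/D = 0.599294); state ← (V=0, rpm=0)
set_airspeed(60.26): V ← 60.26 m/s
adjust_airspeed(-8.33): V ← 60.26 -8.33 = 51.93 m/s
adjust_airspeed(+17.25): V ← 51.93 +17.25 = 69.18 m/s
throttle_to(6253): rpm ← 6253
final state: V = 69.18 m/s, rpm = 6253 → n = rpm/60 = 104.216667 rev/s
target J* = 0.2139; solve J* = V/(n·D) for n: n = V/(J*·D) = 69.18/(0.2139 × 3.681) = 87.862581 rev/s
rpm = 60·n = 5271.754847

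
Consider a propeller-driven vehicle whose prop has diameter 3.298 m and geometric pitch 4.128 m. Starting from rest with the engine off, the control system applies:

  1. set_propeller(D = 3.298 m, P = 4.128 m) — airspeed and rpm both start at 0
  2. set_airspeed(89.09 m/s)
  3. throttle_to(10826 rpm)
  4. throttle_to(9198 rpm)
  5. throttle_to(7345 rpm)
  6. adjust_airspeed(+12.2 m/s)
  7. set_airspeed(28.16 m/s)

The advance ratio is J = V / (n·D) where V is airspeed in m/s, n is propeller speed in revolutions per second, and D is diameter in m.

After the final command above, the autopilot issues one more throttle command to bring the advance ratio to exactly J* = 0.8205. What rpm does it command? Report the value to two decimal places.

set_propeller: D = 3.298 m, P = 4.128 m (p = P/D = 1.251668); state ← (V=0, rpm=0)
set_airspeed(89.09): V ← 89.09 m/s
throttle_to(10826): rpm ← 10826
throttle_to(9198): rpm ← 9198
throttle_to(7345): rpm ← 7345
adjust_airspeed(+12.2): V ← 89.09 +12.2 = 101.29 m/s
set_airspeed(28.16): V ← 28.16 m/s
final state: V = 28.16 m/s, rpm = 7345 → n = rpm/60 = 122.416667 rev/s
target J* = 0.8205; solve J* = V/(n·D) for n: n = V/(J*·D) = 28.16/(0.8205 × 3.298) = 10.406469 rev/s
rpm = 60·n = 624.388167

rpm = 624.39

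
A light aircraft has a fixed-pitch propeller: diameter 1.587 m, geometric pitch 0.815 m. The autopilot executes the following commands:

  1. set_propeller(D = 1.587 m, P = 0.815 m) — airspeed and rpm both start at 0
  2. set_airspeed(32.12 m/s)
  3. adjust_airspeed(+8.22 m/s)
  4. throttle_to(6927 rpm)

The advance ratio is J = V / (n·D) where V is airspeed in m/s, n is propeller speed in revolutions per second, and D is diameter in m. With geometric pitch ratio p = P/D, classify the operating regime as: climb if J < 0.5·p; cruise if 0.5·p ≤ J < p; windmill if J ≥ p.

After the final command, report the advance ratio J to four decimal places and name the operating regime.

J = 0.2202, regime = climb

set_propeller: D = 1.587 m, P = 0.815 m (p = P/D = 0.513548); state ← (V=0, rpm=0)
set_airspeed(32.12): V ← 32.12 m/s
adjust_airspeed(+8.22): V ← 32.12 +8.22 = 40.34 m/s
throttle_to(6927): rpm ← 6927
final state: V = 40.34 m/s, rpm = 6927 → n = rpm/60 = 115.450000 rev/s
J = V / (n·D) = 40.34 / (115.450000 × 1.587) = 0.220173
regime bands: climb J<0.2568 | cruise [0.2568, 0.5135) | windmill J≥0.5135
J = 0.2202 → climb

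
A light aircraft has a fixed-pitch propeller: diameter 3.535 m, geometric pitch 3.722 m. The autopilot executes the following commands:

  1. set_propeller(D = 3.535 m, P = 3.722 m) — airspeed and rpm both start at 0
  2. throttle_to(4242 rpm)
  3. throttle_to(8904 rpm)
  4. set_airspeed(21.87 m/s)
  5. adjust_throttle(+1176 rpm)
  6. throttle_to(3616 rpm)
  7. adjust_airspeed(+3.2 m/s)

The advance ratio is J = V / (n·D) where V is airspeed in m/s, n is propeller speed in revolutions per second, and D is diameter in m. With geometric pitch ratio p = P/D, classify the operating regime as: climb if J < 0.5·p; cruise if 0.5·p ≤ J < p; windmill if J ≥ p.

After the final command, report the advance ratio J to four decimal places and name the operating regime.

set_propeller: D = 3.535 m, P = 3.722 m (p = P/D = 1.052900); state ← (V=0, rpm=0)
throttle_to(4242): rpm ← 4242
throttle_to(8904): rpm ← 8904
set_airspeed(21.87): V ← 21.87 m/s
adjust_throttle(+1176): rpm ← 8904 +1176 = 10080
throttle_to(3616): rpm ← 3616
adjust_airspeed(+3.2): V ← 21.87 +3.2 = 25.07 m/s
final state: V = 25.07 m/s, rpm = 3616 → n = rpm/60 = 60.266667 rev/s
J = V / (n·D) = 25.07 / (60.266667 × 3.535) = 0.117676
regime bands: climb J<0.5264 | cruise [0.5264, 1.0529) | windmill J≥1.0529
J = 0.1177 → climb

J = 0.1177, regime = climb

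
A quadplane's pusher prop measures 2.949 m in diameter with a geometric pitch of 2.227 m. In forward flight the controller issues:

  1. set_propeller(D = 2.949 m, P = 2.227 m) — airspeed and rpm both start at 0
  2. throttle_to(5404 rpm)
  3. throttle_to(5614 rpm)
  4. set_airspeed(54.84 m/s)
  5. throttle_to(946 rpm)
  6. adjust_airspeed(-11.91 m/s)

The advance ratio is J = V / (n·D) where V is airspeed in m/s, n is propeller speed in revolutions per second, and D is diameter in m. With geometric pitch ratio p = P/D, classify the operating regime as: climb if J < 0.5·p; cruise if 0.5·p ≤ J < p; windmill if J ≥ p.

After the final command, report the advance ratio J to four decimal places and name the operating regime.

set_propeller: D = 2.949 m, P = 2.227 m (p = P/D = 0.755171); state ← (V=0, rpm=0)
throttle_to(5404): rpm ← 5404
throttle_to(5614): rpm ← 5614
set_airspeed(54.84): V ← 54.84 m/s
throttle_to(946): rpm ← 946
adjust_airspeed(-11.91): V ← 54.84 -11.91 = 42.93 m/s
final state: V = 42.93 m/s, rpm = 946 → n = rpm/60 = 15.766667 rev/s
J = V / (n·D) = 42.93 / (15.766667 × 2.949) = 0.923307
regime bands: climb J<0.3776 | cruise [0.3776, 0.7552) | windmill J≥0.7552
J = 0.9233 → windmill

J = 0.9233, regime = windmill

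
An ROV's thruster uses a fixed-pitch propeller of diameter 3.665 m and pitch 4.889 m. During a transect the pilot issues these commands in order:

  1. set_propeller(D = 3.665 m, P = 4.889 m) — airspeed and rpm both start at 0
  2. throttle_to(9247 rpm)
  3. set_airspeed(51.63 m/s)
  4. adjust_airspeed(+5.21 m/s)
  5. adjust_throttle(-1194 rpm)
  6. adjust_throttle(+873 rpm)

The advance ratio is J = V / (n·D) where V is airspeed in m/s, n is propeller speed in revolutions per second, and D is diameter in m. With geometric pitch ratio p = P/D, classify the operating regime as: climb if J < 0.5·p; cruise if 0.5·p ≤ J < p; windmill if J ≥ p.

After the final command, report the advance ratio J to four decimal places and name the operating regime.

set_propeller: D = 3.665 m, P = 4.889 m (p = P/D = 1.333970); state ← (V=0, rpm=0)
throttle_to(9247): rpm ← 9247
set_airspeed(51.63): V ← 51.63 m/s
adjust_airspeed(+5.21): V ← 51.63 +5.21 = 56.84 m/s
adjust_throttle(-1194): rpm ← 9247 -1194 = 8053
adjust_throttle(+873): rpm ← 8053 +873 = 8926
final state: V = 56.84 m/s, rpm = 8926 → n = rpm/60 = 148.766667 rev/s
J = V / (n·D) = 56.84 / (148.766667 × 3.665) = 0.104250
regime bands: climb J<0.6670 | cruise [0.6670, 1.3340) | windmill J≥1.3340
J = 0.1042 → climb

J = 0.1042, regime = climb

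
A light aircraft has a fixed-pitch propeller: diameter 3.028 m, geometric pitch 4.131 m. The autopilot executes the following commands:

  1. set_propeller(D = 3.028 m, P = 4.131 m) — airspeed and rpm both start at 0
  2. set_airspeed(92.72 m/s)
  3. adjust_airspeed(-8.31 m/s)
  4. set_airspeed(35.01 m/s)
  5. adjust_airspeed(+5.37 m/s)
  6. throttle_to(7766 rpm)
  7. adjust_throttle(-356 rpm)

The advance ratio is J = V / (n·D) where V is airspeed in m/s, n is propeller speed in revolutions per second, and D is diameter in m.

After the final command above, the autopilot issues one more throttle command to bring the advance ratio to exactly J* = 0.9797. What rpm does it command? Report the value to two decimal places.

rpm = 816.71

set_propeller: D = 3.028 m, P = 4.131 m (p = P/D = 1.364267); state ← (V=0, rpm=0)
set_airspeed(92.72): V ← 92.72 m/s
adjust_airspeed(-8.31): V ← 92.72 -8.31 = 84.41 m/s
set_airspeed(35.01): V ← 35.01 m/s
adjust_airspeed(+5.37): V ← 35.01 +5.37 = 40.38 m/s
throttle_to(7766): rpm ← 7766
adjust_throttle(-356): rpm ← 7766 -356 = 7410
final state: V = 40.38 m/s, rpm = 7410 → n = rpm/60 = 123.500000 rev/s
target J* = 0.9797; solve J* = V/(n·D) for n: n = V/(J*·D) = 40.38/(0.9797 × 3.028) = 13.611856 rev/s
rpm = 60·n = 816.711341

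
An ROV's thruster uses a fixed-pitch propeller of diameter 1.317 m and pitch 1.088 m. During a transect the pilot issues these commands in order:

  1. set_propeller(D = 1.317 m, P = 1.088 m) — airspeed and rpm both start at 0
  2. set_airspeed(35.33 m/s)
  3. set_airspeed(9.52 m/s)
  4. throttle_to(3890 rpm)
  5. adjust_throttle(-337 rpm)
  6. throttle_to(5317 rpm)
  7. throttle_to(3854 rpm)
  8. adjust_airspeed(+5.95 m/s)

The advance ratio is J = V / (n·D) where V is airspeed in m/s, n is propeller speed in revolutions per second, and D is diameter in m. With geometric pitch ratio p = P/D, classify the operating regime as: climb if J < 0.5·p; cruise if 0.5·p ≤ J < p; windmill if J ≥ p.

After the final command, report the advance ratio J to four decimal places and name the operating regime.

set_propeller: D = 1.317 m, P = 1.088 m (p = P/D = 0.826120); state ← (V=0, rpm=0)
set_airspeed(35.33): V ← 35.33 m/s
set_airspeed(9.52): V ← 9.52 m/s
throttle_to(3890): rpm ← 3890
adjust_throttle(-337): rpm ← 3890 -337 = 3553
throttle_to(5317): rpm ← 5317
throttle_to(3854): rpm ← 3854
adjust_airspeed(+5.95): V ← 9.52 +5.95 = 15.47 m/s
final state: V = 15.47 m/s, rpm = 3854 → n = rpm/60 = 64.233333 rev/s
J = V / (n·D) = 15.47 / (64.233333 × 1.317) = 0.182871
regime bands: climb J<0.4131 | cruise [0.4131, 0.8261) | windmill J≥0.8261
J = 0.1829 → climb

J = 0.1829, regime = climb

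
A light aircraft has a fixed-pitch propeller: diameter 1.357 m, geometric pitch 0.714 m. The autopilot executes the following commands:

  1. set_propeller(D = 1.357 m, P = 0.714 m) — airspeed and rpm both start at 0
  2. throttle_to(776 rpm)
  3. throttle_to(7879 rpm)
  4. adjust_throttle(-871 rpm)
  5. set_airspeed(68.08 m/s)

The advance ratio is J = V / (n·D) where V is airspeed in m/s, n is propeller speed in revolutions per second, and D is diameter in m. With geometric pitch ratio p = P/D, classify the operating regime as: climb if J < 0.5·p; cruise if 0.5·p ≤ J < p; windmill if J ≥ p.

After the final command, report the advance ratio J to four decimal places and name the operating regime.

set_propeller: D = 1.357 m, P = 0.714 m (p = P/D = 0.526161); state ← (V=0, rpm=0)
throttle_to(776): rpm ← 776
throttle_to(7879): rpm ← 7879
adjust_throttle(-871): rpm ← 7879 -871 = 7008
set_airspeed(68.08): V ← 68.08 m/s
final state: V = 68.08 m/s, rpm = 7008 → n = rpm/60 = 116.800000 rev/s
J = V / (n·D) = 68.08 / (116.800000 × 1.357) = 0.429533
regime bands: climb J<0.2631 | cruise [0.2631, 0.5262) | windmill J≥0.5262
J = 0.4295 → cruise

J = 0.4295, regime = cruise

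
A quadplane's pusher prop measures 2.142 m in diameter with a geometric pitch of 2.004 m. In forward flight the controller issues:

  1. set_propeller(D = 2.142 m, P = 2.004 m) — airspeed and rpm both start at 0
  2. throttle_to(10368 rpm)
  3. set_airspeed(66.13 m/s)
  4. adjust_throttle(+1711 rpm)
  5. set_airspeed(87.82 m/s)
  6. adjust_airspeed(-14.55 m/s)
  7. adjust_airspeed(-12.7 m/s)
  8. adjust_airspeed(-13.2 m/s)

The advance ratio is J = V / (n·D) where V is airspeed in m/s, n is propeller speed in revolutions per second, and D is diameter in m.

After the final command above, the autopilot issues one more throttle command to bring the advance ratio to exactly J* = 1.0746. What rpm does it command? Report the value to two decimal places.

set_propeller: D = 2.142 m, P = 2.004 m (p = P/D = 0.935574); state ← (V=0, rpm=0)
throttle_to(10368): rpm ← 10368
set_airspeed(66.13): V ← 66.13 m/s
adjust_throttle(+1711): rpm ← 10368 +1711 = 12079
set_airspeed(87.82): V ← 87.82 m/s
adjust_airspeed(-14.55): V ← 87.82 -14.55 = 73.27 m/s
adjust_airspeed(-12.7): V ← 73.27 -12.7 = 60.57 m/s
adjust_airspeed(-13.2): V ← 60.57 -13.2 = 47.37 m/s
final state: V = 47.37 m/s, rpm = 12079 → n = rpm/60 = 201.316667 rev/s
target J* = 1.0746; solve J* = V/(n·D) for n: n = V/(J*·D) = 47.37/(1.0746 × 2.142) = 20.579607 rev/s
rpm = 60·n = 1234.776434

rpm = 1234.78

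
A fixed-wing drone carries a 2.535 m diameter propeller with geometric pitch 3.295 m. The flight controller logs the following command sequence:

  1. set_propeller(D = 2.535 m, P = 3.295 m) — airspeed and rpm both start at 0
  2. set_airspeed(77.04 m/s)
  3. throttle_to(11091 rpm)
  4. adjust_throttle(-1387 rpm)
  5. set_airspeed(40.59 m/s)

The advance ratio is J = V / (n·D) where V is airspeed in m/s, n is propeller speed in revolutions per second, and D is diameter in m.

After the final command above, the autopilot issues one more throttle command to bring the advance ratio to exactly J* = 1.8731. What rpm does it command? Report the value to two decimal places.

set_propeller: D = 2.535 m, P = 3.295 m (p = P/D = 1.299803); state ← (V=0, rpm=0)
set_airspeed(77.04): V ← 77.04 m/s
throttle_to(11091): rpm ← 11091
adjust_throttle(-1387): rpm ← 11091 -1387 = 9704
set_airspeed(40.59): V ← 40.59 m/s
final state: V = 40.59 m/s, rpm = 9704 → n = rpm/60 = 161.733333 rev/s
target J* = 1.8731; solve J* = V/(n·D) for n: n = V/(J*·D) = 40.59/(1.8731 × 2.535) = 8.548307 rev/s
rpm = 60·n = 512.898435

rpm = 512.90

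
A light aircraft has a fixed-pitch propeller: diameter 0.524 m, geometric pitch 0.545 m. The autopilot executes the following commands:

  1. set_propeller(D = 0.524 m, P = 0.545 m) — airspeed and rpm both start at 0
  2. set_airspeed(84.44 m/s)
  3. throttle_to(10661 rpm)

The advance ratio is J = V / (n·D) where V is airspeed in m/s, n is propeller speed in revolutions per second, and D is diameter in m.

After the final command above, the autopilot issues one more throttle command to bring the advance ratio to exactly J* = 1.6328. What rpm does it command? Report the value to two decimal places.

rpm = 5921.55

set_propeller: D = 0.524 m, P = 0.545 m (p = P/D = 1.040076); state ← (V=0, rpm=0)
set_airspeed(84.44): V ← 84.44 m/s
throttle_to(10661): rpm ← 10661
final state: V = 84.44 m/s, rpm = 10661 → n = rpm/60 = 177.683333 rev/s
target J* = 1.6328; solve J* = V/(n·D) for n: n = V/(J*·D) = 84.44/(1.6328 × 0.524) = 98.692454 rev/s
rpm = 60·n = 5921.547213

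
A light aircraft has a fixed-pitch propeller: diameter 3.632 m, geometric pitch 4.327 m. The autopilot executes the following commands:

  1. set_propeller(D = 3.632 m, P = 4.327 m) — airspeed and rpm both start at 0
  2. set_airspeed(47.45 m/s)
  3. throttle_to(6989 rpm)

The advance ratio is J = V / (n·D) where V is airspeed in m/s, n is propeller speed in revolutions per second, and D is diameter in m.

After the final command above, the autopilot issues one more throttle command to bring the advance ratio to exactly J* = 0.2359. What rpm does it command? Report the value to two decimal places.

set_propeller: D = 3.632 m, P = 4.327 m (p = P/D = 1.191355); state ← (V=0, rpm=0)
set_airspeed(47.45): V ← 47.45 m/s
throttle_to(6989): rpm ← 6989
final state: V = 47.45 m/s, rpm = 6989 → n = rpm/60 = 116.483333 rev/s
target J* = 0.2359; solve J* = V/(n·D) for n: n = V/(J*·D) = 47.45/(0.2359 × 3.632) = 55.381209 rev/s
rpm = 60·n = 3322.872568

rpm = 3322.87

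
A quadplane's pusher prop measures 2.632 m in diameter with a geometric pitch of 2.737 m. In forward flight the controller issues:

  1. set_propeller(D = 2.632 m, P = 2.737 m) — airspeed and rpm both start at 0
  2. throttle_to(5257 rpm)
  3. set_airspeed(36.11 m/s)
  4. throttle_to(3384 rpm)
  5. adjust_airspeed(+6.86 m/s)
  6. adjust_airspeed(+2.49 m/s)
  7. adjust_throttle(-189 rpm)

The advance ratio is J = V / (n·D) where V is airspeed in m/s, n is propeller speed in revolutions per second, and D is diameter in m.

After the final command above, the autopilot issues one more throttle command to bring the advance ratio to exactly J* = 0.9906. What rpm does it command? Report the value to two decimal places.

rpm = 1046.16

set_propeller: D = 2.632 m, P = 2.737 m (p = P/D = 1.039894); state ← (V=0, rpm=0)
throttle_to(5257): rpm ← 5257
set_airspeed(36.11): V ← 36.11 m/s
throttle_to(3384): rpm ← 3384
adjust_airspeed(+6.86): V ← 36.11 +6.86 = 42.97 m/s
adjust_airspeed(+2.49): V ← 42.97 +2.49 = 45.46 m/s
adjust_throttle(-189): rpm ← 3384 -189 = 3195
final state: V = 45.46 m/s, rpm = 3195 → n = rpm/60 = 53.250000 rev/s
target J* = 0.9906; solve J* = V/(n·D) for n: n = V/(J*·D) = 45.46/(0.9906 × 2.632) = 17.435934 rev/s
rpm = 60·n = 1046.156055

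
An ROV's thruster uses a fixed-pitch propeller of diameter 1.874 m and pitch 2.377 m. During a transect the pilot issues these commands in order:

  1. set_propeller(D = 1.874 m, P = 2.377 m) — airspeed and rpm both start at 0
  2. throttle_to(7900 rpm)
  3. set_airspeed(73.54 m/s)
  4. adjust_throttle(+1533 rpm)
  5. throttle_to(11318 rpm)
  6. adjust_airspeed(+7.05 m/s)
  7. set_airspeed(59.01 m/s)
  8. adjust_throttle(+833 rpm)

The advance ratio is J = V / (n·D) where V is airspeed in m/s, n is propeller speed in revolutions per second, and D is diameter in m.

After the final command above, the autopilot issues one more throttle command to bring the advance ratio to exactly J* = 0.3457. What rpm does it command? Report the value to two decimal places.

set_propeller: D = 1.874 m, P = 2.377 m (p = P/D = 1.268410); state ← (V=0, rpm=0)
throttle_to(7900): rpm ← 7900
set_airspeed(73.54): V ← 73.54 m/s
adjust_throttle(+1533): rpm ← 7900 +1533 = 9433
throttle_to(11318): rpm ← 11318
adjust_airspeed(+7.05): V ← 73.54 +7.05 = 80.59 m/s
set_airspeed(59.01): V ← 59.01 m/s
adjust_throttle(+833): rpm ← 11318 +833 = 12151
final state: V = 59.01 m/s, rpm = 12151 → n = rpm/60 = 202.516667 rev/s
target J* = 0.3457; solve J* = V/(n·D) for n: n = V/(J*·D) = 59.01/(0.3457 × 1.874) = 91.087052 rev/s
rpm = 60·n = 5465.223146

rpm = 5465.22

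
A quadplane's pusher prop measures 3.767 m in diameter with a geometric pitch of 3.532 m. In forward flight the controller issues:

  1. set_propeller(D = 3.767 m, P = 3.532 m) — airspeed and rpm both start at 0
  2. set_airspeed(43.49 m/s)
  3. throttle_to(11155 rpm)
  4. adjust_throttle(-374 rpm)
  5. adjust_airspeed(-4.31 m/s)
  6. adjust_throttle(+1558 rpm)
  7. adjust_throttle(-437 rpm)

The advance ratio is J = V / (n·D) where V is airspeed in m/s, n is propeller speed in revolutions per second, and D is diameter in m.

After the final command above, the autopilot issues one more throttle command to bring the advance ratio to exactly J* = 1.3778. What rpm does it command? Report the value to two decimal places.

rpm = 452.93

set_propeller: D = 3.767 m, P = 3.532 m (p = P/D = 0.937616); state ← (V=0, rpm=0)
set_airspeed(43.49): V ← 43.49 m/s
throttle_to(11155): rpm ← 11155
adjust_throttle(-374): rpm ← 11155 -374 = 10781
adjust_airspeed(-4.31): V ← 43.49 -4.31 = 39.18 m/s
adjust_throttle(+1558): rpm ← 10781 +1558 = 12339
adjust_throttle(-437): rpm ← 12339 -437 = 11902
final state: V = 39.18 m/s, rpm = 11902 → n = rpm/60 = 198.366667 rev/s
target J* = 1.3778; solve J* = V/(n·D) for n: n = V/(J*·D) = 39.18/(1.3778 × 3.767) = 7.548882 rev/s
rpm = 60·n = 452.932914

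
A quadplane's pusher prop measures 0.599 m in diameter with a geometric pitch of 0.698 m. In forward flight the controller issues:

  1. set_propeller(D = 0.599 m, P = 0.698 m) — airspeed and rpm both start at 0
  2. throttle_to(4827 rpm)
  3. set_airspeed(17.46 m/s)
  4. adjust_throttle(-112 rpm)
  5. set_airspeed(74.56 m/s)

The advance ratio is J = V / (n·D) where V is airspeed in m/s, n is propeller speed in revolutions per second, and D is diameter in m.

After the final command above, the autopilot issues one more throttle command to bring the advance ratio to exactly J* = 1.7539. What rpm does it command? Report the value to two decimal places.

rpm = 4258.19

set_propeller: D = 0.599 m, P = 0.698 m (p = P/D = 1.165275); state ← (V=0, rpm=0)
throttle_to(4827): rpm ← 4827
set_airspeed(17.46): V ← 17.46 m/s
adjust_throttle(-112): rpm ← 4827 -112 = 4715
set_airspeed(74.56): V ← 74.56 m/s
final state: V = 74.56 m/s, rpm = 4715 → n = rpm/60 = 78.583333 rev/s
target J* = 1.7539; solve J* = V/(n·D) for n: n = V/(J*·D) = 74.56/(1.7539 × 0.599) = 70.969909 rev/s
rpm = 60·n = 4258.194545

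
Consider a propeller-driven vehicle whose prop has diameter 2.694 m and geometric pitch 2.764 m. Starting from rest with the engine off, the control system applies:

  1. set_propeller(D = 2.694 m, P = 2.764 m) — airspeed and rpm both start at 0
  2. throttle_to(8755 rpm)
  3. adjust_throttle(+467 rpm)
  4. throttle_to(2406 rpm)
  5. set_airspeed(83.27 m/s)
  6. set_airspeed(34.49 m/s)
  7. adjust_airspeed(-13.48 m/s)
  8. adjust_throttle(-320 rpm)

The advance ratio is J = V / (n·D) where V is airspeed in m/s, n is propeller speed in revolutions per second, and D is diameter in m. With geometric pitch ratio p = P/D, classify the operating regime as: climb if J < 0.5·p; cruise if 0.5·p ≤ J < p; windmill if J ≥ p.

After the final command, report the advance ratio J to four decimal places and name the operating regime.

J = 0.2243, regime = climb

set_propeller: D = 2.694 m, P = 2.764 m (p = P/D = 1.025984); state ← (V=0, rpm=0)
throttle_to(8755): rpm ← 8755
adjust_throttle(+467): rpm ← 8755 +467 = 9222
throttle_to(2406): rpm ← 2406
set_airspeed(83.27): V ← 83.27 m/s
set_airspeed(34.49): V ← 34.49 m/s
adjust_airspeed(-13.48): V ← 34.49 -13.48 = 21.01 m/s
adjust_throttle(-320): rpm ← 2406 -320 = 2086
final state: V = 21.01 m/s, rpm = 2086 → n = rpm/60 = 34.766667 rev/s
J = V / (n·D) = 21.01 / (34.766667 × 2.694) = 0.224319
regime bands: climb J<0.5130 | cruise [0.5130, 1.0260) | windmill J≥1.0260
J = 0.2243 → climb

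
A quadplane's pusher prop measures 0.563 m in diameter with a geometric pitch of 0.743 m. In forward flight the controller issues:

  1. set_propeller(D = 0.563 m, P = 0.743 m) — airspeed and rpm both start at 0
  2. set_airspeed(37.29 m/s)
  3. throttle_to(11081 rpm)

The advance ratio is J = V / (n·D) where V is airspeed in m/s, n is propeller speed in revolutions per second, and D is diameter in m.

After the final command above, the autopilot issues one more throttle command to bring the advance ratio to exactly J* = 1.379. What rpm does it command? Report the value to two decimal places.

rpm = 2881.85

set_propeller: D = 0.563 m, P = 0.743 m (p = P/D = 1.319716); state ← (V=0, rpm=0)
set_airspeed(37.29): V ← 37.29 m/s
throttle_to(11081): rpm ← 11081
final state: V = 37.29 m/s, rpm = 11081 → n = rpm/60 = 184.683333 rev/s
target J* = 1.379; solve J* = V/(n·D) for n: n = V/(J*·D) = 37.29/(1.379 × 0.563) = 48.030789 rev/s
rpm = 60·n = 2881.847350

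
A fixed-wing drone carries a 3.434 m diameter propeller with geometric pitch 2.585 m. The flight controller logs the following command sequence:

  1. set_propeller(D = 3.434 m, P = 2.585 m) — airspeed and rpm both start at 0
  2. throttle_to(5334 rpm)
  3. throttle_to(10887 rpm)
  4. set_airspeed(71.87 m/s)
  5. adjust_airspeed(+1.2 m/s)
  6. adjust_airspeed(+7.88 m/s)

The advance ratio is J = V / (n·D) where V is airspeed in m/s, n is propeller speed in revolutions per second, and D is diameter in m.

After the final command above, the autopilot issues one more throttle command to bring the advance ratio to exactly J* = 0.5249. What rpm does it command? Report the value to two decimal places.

rpm = 2694.58

set_propeller: D = 3.434 m, P = 2.585 m (p = P/D = 0.752766); state ← (V=0, rpm=0)
throttle_to(5334): rpm ← 5334
throttle_to(10887): rpm ← 10887
set_airspeed(71.87): V ← 71.87 m/s
adjust_airspeed(+1.2): V ← 71.87 +1.2 = 73.07 m/s
adjust_airspeed(+7.88): V ← 73.07 +7.88 = 80.95 m/s
final state: V = 80.95 m/s, rpm = 10887 → n = rpm/60 = 181.450000 rev/s
target J* = 0.5249; solve J* = V/(n·D) for n: n = V/(J*·D) = 80.95/(0.5249 × 3.434) = 44.909683 rev/s
rpm = 60·n = 2694.580980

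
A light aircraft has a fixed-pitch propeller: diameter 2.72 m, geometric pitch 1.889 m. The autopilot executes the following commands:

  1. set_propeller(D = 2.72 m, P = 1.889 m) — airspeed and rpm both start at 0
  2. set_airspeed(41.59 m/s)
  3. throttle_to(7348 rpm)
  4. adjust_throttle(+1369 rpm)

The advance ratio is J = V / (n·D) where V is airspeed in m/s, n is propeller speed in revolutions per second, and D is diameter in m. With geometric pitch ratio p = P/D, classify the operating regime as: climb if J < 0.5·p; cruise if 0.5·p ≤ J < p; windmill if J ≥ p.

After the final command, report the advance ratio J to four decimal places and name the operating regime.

set_propeller: D = 2.72 m, P = 1.889 m (p = P/D = 0.694485); state ← (V=0, rpm=0)
set_airspeed(41.59): V ← 41.59 m/s
throttle_to(7348): rpm ← 7348
adjust_throttle(+1369): rpm ← 7348 +1369 = 8717
final state: V = 41.59 m/s, rpm = 8717 → n = rpm/60 = 145.283333 rev/s
J = V / (n·D) = 41.59 / (145.283333 × 2.72) = 0.105246
regime bands: climb J<0.3472 | cruise [0.3472, 0.6945) | windmill J≥0.6945
J = 0.1052 → climb

J = 0.1052, regime = climb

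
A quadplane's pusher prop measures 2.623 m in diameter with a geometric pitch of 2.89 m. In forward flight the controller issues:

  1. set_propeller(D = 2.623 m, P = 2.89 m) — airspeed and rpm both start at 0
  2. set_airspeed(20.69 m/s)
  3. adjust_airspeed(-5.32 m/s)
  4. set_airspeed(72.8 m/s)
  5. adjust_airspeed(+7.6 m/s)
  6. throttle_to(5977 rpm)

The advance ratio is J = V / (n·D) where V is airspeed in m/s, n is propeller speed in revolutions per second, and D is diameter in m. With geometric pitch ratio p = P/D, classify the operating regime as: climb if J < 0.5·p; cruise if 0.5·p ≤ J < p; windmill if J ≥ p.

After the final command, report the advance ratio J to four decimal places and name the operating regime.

J = 0.3077, regime = climb

set_propeller: D = 2.623 m, P = 2.89 m (p = P/D = 1.101792); state ← (V=0, rpm=0)
set_airspeed(20.69): V ← 20.69 m/s
adjust_airspeed(-5.32): V ← 20.69 -5.32 = 15.37 m/s
set_airspeed(72.8): V ← 72.8 m/s
adjust_airspeed(+7.6): V ← 72.8 +7.6 = 80.4 m/s
throttle_to(5977): rpm ← 5977
final state: V = 80.4 m/s, rpm = 5977 → n = rpm/60 = 99.616667 rev/s
J = V / (n·D) = 80.4 / (99.616667 × 2.623) = 0.307699
regime bands: climb J<0.5509 | cruise [0.5509, 1.1018) | windmill J≥1.1018
J = 0.3077 → climb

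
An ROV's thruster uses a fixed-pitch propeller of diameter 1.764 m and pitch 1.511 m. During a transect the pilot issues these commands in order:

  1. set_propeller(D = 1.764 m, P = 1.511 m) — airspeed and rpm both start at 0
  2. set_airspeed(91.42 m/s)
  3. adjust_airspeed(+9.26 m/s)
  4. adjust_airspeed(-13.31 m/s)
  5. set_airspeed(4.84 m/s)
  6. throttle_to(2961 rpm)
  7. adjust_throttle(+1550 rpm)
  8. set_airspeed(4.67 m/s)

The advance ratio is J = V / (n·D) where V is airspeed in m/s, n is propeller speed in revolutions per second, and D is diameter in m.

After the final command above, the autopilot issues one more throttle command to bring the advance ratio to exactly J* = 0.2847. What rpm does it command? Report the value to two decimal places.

set_propeller: D = 1.764 m, P = 1.511 m (p = P/D = 0.856576); state ← (V=0, rpm=0)
set_airspeed(91.42): V ← 91.42 m/s
adjust_airspeed(+9.26): V ← 91.42 +9.26 = 100.68 m/s
adjust_airspeed(-13.31): V ← 100.68 -13.31 = 87.37 m/s
set_airspeed(4.84): V ← 4.84 m/s
throttle_to(2961): rpm ← 2961
adjust_throttle(+1550): rpm ← 2961 +1550 = 4511
set_airspeed(4.67): V ← 4.67 m/s
final state: V = 4.67 m/s, rpm = 4511 → n = rpm/60 = 75.183333 rev/s
target J* = 0.2847; solve J* = V/(n·D) for n: n = V/(J*·D) = 4.67/(0.2847 × 1.764) = 9.298884 rev/s
rpm = 60·n = 557.933043

rpm = 557.93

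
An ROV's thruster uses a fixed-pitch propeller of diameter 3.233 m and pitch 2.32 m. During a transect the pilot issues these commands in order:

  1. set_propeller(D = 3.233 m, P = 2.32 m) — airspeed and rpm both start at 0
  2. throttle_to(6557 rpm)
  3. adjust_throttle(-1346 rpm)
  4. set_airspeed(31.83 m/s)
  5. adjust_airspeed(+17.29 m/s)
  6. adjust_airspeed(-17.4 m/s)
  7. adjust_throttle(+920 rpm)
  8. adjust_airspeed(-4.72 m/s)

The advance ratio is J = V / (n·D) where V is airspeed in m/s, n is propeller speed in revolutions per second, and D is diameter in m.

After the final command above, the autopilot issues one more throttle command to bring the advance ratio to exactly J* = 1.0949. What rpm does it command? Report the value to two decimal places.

set_propeller: D = 3.233 m, P = 2.32 m (p = P/D = 0.717600); state ← (V=0, rpm=0)
throttle_to(6557): rpm ← 6557
adjust_throttle(-1346): rpm ← 6557 -1346 = 5211
set_airspeed(31.83): V ← 31.83 m/s
adjust_airspeed(+17.29): V ← 31.83 +17.29 = 49.12 m/s
adjust_airspeed(-17.4): V ← 49.12 -17.4 = 31.72 m/s
adjust_throttle(+920): rpm ← 5211 +920 = 6131
adjust_airspeed(-4.72): V ← 31.72 -4.72 = 27 m/s
final state: V = 27 m/s, rpm = 6131 → n = rpm/60 = 102.183333 rev/s
target J* = 1.0949; solve J* = V/(n·D) for n: n = V/(J*·D) = 27/(1.0949 × 3.233) = 7.627524 rev/s
rpm = 60·n = 457.651462

rpm = 457.65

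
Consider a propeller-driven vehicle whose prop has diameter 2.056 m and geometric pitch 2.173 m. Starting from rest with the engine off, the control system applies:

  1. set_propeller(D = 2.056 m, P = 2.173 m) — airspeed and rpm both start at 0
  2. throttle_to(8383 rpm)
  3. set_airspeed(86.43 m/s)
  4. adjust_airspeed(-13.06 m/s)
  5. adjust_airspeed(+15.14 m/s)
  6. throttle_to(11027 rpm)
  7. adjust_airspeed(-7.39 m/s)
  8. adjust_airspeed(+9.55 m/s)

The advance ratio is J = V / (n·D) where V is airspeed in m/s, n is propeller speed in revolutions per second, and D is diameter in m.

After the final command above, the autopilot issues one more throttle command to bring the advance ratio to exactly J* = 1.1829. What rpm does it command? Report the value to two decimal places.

set_propeller: D = 2.056 m, P = 2.173 m (p = P/D = 1.056907); state ← (V=0, rpm=0)
throttle_to(8383): rpm ← 8383
set_airspeed(86.43): V ← 86.43 m/s
adjust_airspeed(-13.06): V ← 86.43 -13.06 = 73.37 m/s
adjust_airspeed(+15.14): V ← 73.37 +15.14 = 88.51 m/s
throttle_to(11027): rpm ← 11027
adjust_airspeed(-7.39): V ← 88.51 -7.39 = 81.12 m/s
adjust_airspeed(+9.55): V ← 81.12 +9.55 = 90.67 m/s
final state: V = 90.67 m/s, rpm = 11027 → n = rpm/60 = 183.783333 rev/s
target J* = 1.1829; solve J* = V/(n·D) for n: n = V/(J*·D) = 90.67/(1.1829 × 2.056) = 37.281422 rev/s
rpm = 60·n = 2236.885344

rpm = 2236.89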